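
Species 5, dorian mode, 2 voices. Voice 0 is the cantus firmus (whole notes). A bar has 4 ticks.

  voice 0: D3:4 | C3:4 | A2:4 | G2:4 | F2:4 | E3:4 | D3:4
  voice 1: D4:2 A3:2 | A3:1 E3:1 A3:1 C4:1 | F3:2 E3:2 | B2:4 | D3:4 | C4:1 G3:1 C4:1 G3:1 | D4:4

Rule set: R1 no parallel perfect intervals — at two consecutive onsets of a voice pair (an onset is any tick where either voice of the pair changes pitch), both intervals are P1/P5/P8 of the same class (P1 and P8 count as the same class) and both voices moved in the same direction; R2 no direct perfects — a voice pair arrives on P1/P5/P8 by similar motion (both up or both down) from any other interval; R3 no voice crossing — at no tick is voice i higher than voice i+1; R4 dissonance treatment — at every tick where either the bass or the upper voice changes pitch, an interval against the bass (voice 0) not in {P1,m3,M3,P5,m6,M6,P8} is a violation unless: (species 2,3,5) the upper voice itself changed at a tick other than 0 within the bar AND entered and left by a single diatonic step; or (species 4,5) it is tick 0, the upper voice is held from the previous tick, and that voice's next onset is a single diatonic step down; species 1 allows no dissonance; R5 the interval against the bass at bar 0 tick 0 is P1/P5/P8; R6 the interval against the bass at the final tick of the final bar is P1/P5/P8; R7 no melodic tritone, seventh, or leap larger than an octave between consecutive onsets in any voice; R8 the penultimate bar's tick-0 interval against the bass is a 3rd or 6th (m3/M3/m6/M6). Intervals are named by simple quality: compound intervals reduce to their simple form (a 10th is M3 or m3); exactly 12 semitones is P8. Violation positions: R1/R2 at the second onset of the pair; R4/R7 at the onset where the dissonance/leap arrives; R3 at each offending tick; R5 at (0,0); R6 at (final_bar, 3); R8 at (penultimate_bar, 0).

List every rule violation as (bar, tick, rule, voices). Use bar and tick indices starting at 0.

(5, 0, R7, (0,))
(5, 0, R7, (1,))

bar 0: v0=D3 v1=D4 downbeat P8
bar 1: v0=C3 v1=A3 downbeat M6
bar 2: v0=A2 v1=F3 downbeat m6
bar 3: v0=G2 v1=B2 downbeat M3
bar 4: v0=F2 v1=D3 downbeat M6
bar 5: v0=E3 v1=C4 downbeat m6
bar 6: v0=D3 v1=D4 downbeat P8
  -> R7 @ bar 5 tick 0 v(0,): F2->E3 leap 11st
  -> R7 @ bar 5 tick 0 v(1,): D3->C4 leap 10st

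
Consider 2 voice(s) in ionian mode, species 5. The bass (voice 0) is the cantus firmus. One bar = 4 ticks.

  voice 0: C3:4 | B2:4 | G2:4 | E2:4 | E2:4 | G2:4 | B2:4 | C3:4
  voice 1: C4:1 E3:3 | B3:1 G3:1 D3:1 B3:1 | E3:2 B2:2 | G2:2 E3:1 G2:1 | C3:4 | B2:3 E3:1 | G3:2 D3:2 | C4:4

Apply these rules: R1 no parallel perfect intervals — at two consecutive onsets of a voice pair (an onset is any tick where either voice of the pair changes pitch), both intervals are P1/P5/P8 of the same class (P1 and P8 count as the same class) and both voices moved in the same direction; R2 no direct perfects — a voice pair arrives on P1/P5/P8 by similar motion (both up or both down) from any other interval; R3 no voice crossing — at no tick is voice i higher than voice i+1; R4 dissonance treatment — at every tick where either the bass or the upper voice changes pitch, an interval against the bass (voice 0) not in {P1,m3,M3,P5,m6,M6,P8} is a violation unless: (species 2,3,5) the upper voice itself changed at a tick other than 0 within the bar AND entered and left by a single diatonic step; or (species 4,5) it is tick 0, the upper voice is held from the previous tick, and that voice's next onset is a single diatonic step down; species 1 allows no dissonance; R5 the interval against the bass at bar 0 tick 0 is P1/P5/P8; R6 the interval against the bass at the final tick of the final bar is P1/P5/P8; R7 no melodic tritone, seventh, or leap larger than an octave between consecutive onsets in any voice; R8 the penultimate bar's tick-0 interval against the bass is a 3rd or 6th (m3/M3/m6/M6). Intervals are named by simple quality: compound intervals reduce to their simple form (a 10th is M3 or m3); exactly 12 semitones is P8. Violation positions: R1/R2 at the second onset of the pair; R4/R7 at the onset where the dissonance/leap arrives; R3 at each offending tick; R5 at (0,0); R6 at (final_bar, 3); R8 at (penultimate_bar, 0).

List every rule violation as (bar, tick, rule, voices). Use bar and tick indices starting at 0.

(7, 0, R2, (0, 1))
(7, 0, R7, (1,))

bar 0: v0=C3 v1=C4 downbeat P8
bar 1: v0=B2 v1=B3 downbeat P8
bar 2: v0=G2 v1=E3 downbeat M6
bar 3: v0=E2 v1=G2 downbeat m3
bar 4: v0=E2 v1=C3 downbeat m6
bar 5: v0=G2 v1=B2 downbeat M3
bar 6: v0=B2 v1=G3 downbeat m6
bar 7: v0=C3 v1=C4 downbeat P8
  -> R2 @ bar 7 tick 0 v(0, 1): B2/D3 m3 -> C3/C4 P8 similar
  -> R7 @ bar 7 tick 0 v(1,): D3->C4 leap 10st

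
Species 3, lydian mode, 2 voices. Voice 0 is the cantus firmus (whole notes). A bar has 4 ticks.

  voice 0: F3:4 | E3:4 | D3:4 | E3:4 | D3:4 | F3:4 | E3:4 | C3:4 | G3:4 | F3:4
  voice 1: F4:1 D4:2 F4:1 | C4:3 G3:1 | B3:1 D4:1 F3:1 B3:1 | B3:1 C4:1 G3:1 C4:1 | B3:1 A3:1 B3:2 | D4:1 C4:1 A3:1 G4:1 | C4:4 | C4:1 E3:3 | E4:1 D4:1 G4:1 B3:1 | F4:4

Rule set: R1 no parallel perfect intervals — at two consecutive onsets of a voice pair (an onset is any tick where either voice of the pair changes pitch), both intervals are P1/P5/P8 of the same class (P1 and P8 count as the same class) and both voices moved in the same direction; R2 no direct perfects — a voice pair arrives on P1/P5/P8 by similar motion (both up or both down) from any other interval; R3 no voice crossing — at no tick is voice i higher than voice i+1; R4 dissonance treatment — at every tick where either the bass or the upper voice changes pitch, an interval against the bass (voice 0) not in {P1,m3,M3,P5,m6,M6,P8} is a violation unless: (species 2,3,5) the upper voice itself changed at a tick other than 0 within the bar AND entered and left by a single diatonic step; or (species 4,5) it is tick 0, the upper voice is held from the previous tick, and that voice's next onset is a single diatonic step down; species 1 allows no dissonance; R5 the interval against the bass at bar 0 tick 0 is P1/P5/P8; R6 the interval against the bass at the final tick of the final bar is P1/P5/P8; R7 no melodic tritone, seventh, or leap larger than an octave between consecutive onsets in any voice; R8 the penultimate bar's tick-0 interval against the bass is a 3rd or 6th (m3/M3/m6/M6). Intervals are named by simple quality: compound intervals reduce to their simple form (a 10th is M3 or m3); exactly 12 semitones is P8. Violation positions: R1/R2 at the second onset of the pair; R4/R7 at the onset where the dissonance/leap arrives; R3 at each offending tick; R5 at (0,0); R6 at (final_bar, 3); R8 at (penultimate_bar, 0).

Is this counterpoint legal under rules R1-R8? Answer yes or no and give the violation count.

No (4 violations)

bar 0: v0=F3 v1=F4 (P8)
bar 1: v0=E3 v1=C4 (m6)
bar 2: v0=D3 v1=B3 (M6)
bar 3: v0=E3 v1=B3 (P5)
bar 4: v0=D3 v1=B3 (M6)
bar 5: v0=F3 v1=D4 (M6)
bar 6: v0=E3 v1=C4 (m6)
bar 7: v0=C3 v1=C4 (P8)
bar 8: v0=G3 v1=E4 (M6)
bar 9: v0=F3 v1=F4 (P8)
  R7 @ bar2.3: F3->B3 leap 6st
  R4 @ bar5.3: F3/G4 M2 untreated
  R7 @ bar5.3: A3->G4 leap 10st
  R7 @ bar9.0: B3->F4 leap 6st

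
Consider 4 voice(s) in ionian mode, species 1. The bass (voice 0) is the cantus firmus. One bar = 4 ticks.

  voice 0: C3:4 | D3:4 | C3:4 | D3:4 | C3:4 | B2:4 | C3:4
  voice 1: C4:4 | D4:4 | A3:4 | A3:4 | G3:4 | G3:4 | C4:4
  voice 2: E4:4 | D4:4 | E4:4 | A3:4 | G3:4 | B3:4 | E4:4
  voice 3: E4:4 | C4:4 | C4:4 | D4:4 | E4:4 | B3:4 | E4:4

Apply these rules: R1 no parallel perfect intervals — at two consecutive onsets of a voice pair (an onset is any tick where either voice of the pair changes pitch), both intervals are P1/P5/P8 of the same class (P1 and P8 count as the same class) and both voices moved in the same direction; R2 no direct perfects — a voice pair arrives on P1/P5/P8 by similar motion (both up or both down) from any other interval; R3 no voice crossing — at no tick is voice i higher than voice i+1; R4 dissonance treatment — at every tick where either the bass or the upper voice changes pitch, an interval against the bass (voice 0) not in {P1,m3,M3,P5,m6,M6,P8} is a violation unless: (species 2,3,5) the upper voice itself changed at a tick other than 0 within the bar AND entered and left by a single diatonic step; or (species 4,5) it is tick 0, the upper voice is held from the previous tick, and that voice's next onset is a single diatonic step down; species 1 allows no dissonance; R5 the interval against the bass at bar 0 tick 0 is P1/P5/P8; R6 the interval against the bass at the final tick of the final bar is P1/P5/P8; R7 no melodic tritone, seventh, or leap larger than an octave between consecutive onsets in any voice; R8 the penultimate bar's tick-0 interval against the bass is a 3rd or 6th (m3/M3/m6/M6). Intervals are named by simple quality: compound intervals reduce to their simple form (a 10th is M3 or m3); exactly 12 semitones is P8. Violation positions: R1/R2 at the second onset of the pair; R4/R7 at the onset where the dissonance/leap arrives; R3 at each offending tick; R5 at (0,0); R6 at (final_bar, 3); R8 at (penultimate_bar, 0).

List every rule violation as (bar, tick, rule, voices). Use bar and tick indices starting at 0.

(0, 0, R5, (0, 2))
(0, 0, R5, (0, 3))
(1, 0, R1, (0, 1))
(1, 0, R3, (2, 3))
(1, 0, R4, (0, 3))
(1, 1, R3, (2, 3))
(1, 2, R3, (2, 3))
(1, 3, R3, (2, 3))
(2, 0, R3, (2, 3))
(2, 1, R3, (2, 3))
(2, 2, R3, (2, 3))
(2, 3, R3, (2, 3))
(3, 0, R1, (0, 3))
(4, 0, R1, (0, 1))
(4, 0, R1, (0, 2))
(4, 0, R1, (1, 2))
(5, 0, R2, (0, 3))
(5, 0, R8, (0, 2))
(5, 0, R8, (0, 3))
(6, 0, R1, (2, 3))
(6, 0, R2, (0, 1))
(6, 3, R6, (0, 2))
(6, 3, R6, (0, 3))

bar 0: v0=C3 v1=C4 v2=E4 v3=E4 downbeat M3
bar 1: v0=D3 v1=D4 v2=D4 v3=C4 downbeat m7
bar 2: v0=C3 v1=A3 v2=E4 v3=C4 downbeat P8
bar 3: v0=D3 v1=A3 v2=A3 v3=D4 downbeat P8
bar 4: v0=C3 v1=G3 v2=G3 v3=E4 downbeat M3
bar 5: v0=B2 v1=G3 v2=B3 v3=B3 downbeat P8
bar 6: v0=C3 v1=C4 v2=E4 v3=E4 downbeat M3
  -> R5 @ bar 0 tick 0 v(0, 2): opens on M3
  -> R5 @ bar 0 tick 0 v(0, 3): opens on M3
  -> R1 @ bar 1 tick 0 v(0, 1): C3/C4 P8 -> D3/D4 P8 similar
  -> R3 @ bar 1 tick 0 v(2, 3): D4 above C4
  -> R4 @ bar 1 tick 0 v(0, 3): D3/C4 m7 untreated
  -> R3 @ bar 1 tick 1 v(2, 3): D4 above C4
  -> R3 @ bar 1 tick 2 v(2, 3): D4 above C4
  -> R3 @ bar 1 tick 3 v(2, 3): D4 above C4
  -> R3 @ bar 2 tick 0 v(2, 3): E4 above C4
  -> R3 @ bar 2 tick 1 v(2, 3): E4 above C4
  -> R3 @ bar 2 tick 2 v(2, 3): E4 above C4
  -> R3 @ bar 2 tick 3 v(2, 3): E4 above C4
  -> R1 @ bar 3 tick 0 v(0, 3): C3/C4 P8 -> D3/D4 P8 similar
  -> R1 @ bar 4 tick 0 v(0, 1): D3/A3 P5 -> C3/G3 P5 similar
  -> R1 @ bar 4 tick 0 v(0, 2): D3/A3 P5 -> C3/G3 P5 similar
  -> R1 @ bar 4 tick 0 v(1, 2): A3/A3 P1 -> G3/G3 P1 similar
  -> R2 @ bar 5 tick 0 v(0, 3): C3/E4 M3 -> B2/B3 P8 similar
  -> R8 @ bar 5 tick 0 v(0, 2): penult P8 not 3rd/6th
  -> R8 @ bar 5 tick 0 v(0, 3): penult P8 not 3rd/6th
  -> R1 @ bar 6 tick 0 v(2, 3): B3/B3 P1 -> E4/E4 P1 similar
  -> R2 @ bar 6 tick 0 v(0, 1): B2/G3 m6 -> C3/C4 P8 similar
  -> R6 @ bar 6 tick 3 v(0, 2): closes on M3
  -> R6 @ bar 6 tick 3 v(0, 3): closes on M3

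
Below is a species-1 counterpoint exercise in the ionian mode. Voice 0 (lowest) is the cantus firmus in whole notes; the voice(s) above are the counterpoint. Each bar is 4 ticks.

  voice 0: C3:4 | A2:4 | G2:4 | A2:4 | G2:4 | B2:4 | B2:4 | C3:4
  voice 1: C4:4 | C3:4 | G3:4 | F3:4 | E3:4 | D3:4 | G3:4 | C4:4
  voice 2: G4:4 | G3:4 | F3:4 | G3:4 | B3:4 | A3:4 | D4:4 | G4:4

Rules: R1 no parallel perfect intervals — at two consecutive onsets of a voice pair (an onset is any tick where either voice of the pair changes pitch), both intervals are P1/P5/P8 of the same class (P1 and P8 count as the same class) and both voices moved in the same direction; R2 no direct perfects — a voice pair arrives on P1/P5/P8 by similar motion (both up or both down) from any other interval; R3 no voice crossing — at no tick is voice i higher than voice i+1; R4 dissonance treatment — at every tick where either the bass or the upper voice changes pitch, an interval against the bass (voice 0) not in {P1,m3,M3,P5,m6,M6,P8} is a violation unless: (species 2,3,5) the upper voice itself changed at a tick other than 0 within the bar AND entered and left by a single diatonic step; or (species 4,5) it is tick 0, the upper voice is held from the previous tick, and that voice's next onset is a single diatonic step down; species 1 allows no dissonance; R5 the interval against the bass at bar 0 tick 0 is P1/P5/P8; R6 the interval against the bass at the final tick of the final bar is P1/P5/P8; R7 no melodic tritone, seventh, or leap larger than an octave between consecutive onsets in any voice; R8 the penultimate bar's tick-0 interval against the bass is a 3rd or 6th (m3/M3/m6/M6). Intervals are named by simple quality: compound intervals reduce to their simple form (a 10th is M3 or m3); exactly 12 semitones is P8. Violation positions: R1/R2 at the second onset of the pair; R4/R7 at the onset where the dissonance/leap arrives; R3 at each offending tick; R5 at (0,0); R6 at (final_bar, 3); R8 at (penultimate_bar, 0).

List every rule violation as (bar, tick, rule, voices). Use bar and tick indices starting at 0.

(1, 0, R1, (1, 2))
(1, 0, R4, (0, 2))
(2, 0, R3, (1, 2))
(2, 0, R4, (0, 2))
(2, 1, R3, (1, 2))
(2, 2, R3, (1, 2))
(2, 3, R3, (1, 2))
(3, 0, R4, (0, 2))
(5, 0, R1, (1, 2))
(5, 0, R4, (0, 2))
(6, 0, R1, (1, 2))
(7, 0, R1, (1, 2))
(7, 0, R2, (0, 1))
(7, 0, R2, (0, 2))

bar 0: v0=C3 v1=C4 v2=G4 downbeat P5
bar 1: v0=A2 v1=C3 v2=G3 downbeat m7
bar 2: v0=G2 v1=G3 v2=F3 downbeat m7
bar 3: v0=A2 v1=F3 v2=G3 downbeat m7
bar 4: v0=G2 v1=E3 v2=B3 downbeat M3
bar 5: v0=B2 v1=D3 v2=A3 downbeat m7
bar 6: v0=B2 v1=G3 v2=D4 downbeat m3
bar 7: v0=C3 v1=C4 v2=G4 downbeat P5
  -> R1 @ bar 1 tick 0 v(1, 2): C4/G4 P5 -> C3/G3 P5 similar
  -> R4 @ bar 1 tick 0 v(0, 2): A2/G3 m7 untreated
  -> R3 @ bar 2 tick 0 v(1, 2): G3 above F3
  -> R4 @ bar 2 tick 0 v(0, 2): G2/F3 m7 untreated
  -> R3 @ bar 2 tick 1 v(1, 2): G3 above F3
  -> R3 @ bar 2 tick 2 v(1, 2): G3 above F3
  -> R3 @ bar 2 tick 3 v(1, 2): G3 above F3
  -> R4 @ bar 3 tick 0 v(0, 2): A2/G3 m7 untreated
  -> R1 @ bar 5 tick 0 v(1, 2): E3/B3 P5 -> D3/A3 P5 similar
  -> R4 @ bar 5 tick 0 v(0, 2): B2/A3 m7 untreated
  -> R1 @ bar 6 tick 0 v(1, 2): D3/A3 P5 -> G3/D4 P5 similar
  -> R1 @ bar 7 tick 0 v(1, 2): G3/D4 P5 -> C4/G4 P5 similar
  -> R2 @ bar 7 tick 0 v(0, 1): B2/G3 m6 -> C3/C4 P8 similar
  -> R2 @ bar 7 tick 0 v(0, 2): B2/D4 m3 -> C3/G4 P5 similar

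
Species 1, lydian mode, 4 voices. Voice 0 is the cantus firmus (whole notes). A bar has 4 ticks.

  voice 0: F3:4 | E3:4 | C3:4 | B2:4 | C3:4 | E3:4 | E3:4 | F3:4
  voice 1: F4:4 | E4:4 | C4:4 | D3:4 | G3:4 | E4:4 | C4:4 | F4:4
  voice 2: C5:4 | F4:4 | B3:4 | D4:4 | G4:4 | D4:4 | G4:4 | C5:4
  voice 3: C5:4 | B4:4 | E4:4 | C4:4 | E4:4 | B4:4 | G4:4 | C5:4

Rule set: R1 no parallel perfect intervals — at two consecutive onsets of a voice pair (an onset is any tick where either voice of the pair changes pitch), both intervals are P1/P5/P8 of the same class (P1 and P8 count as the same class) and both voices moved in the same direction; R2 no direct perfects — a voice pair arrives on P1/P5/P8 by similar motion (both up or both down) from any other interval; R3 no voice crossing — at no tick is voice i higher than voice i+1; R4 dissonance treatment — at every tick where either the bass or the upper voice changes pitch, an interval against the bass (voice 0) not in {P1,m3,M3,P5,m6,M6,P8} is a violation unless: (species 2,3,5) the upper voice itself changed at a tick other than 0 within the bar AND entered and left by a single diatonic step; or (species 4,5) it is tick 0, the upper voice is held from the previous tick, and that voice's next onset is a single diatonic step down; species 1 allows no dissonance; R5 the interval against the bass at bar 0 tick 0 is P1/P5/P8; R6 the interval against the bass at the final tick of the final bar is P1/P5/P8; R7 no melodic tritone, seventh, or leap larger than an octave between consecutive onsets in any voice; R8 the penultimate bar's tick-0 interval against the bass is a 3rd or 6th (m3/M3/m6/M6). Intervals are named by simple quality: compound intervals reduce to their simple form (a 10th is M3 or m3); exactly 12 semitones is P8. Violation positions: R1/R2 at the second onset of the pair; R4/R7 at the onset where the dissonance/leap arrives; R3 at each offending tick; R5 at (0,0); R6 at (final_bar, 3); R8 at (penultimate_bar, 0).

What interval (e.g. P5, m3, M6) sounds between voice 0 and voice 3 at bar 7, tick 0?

P5

voice 0=F3 voice 3=C5 -> P5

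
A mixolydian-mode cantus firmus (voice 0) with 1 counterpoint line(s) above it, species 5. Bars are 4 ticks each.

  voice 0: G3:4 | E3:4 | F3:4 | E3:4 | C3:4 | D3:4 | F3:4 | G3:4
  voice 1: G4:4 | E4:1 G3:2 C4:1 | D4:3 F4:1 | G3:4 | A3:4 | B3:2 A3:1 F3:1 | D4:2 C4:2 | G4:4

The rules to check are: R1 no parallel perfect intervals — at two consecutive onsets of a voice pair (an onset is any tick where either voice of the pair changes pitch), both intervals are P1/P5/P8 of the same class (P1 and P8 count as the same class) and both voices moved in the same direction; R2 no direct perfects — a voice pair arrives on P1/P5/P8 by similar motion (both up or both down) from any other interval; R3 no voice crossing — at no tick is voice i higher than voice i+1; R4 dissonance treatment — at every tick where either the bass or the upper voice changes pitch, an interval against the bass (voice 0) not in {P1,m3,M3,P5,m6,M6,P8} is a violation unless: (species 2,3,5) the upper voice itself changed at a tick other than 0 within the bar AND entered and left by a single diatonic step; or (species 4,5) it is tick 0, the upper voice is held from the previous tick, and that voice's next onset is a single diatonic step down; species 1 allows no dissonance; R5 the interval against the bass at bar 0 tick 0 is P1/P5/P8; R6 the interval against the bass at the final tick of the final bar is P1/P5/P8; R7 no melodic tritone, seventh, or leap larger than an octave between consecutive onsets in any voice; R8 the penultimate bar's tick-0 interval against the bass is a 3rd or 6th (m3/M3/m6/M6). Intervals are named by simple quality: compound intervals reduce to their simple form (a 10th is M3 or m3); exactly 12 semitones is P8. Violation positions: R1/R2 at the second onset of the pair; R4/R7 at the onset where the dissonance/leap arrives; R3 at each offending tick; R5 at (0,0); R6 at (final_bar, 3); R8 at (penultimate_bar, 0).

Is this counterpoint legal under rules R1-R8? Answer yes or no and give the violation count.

bar 0: v0=G3 v1=G4 (P8)
bar 1: v0=E3 v1=E4 (P8)
bar 2: v0=F3 v1=D4 (M6)
bar 3: v0=E3 v1=G3 (m3)
bar 4: v0=C3 v1=A3 (M6)
bar 5: v0=D3 v1=B3 (M6)
bar 6: v0=F3 v1=D4 (M6)
bar 7: v0=G3 v1=G4 (P8)
  R1 @ bar1.0: G3/G4 P8 -> E3/E4 P8 similar
  R7 @ bar3.0: F4->G3 leap 10st
  R2 @ bar7.0: F3/C4 P5 -> G3/G4 P8 similar

No (3 violations)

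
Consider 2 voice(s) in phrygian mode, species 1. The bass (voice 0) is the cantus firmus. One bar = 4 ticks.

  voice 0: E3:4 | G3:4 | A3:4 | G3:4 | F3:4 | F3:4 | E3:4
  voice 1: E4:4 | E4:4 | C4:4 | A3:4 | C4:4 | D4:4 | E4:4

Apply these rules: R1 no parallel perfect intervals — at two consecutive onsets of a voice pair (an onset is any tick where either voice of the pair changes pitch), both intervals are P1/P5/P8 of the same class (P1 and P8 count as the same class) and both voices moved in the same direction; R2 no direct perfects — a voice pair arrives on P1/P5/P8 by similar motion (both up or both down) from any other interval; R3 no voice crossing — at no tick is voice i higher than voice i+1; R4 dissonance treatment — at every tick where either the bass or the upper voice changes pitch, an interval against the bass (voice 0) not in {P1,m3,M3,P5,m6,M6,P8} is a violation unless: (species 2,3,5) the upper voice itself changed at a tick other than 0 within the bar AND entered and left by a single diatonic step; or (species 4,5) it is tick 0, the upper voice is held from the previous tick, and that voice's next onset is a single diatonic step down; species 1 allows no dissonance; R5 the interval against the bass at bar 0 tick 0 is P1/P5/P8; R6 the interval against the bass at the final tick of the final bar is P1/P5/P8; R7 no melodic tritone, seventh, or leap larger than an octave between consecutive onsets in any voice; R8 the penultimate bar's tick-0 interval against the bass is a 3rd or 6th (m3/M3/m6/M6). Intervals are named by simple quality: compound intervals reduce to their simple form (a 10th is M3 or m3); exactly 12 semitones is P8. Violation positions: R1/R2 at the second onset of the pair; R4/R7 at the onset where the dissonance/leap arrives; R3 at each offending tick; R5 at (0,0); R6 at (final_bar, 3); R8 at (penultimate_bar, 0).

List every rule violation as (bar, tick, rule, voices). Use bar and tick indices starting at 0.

bar 0: v0=E3 v1=E4 downbeat P8
bar 1: v0=G3 v1=E4 downbeat M6
bar 2: v0=A3 v1=C4 downbeat m3
bar 3: v0=G3 v1=A3 downbeat M2
bar 4: v0=F3 v1=C4 downbeat P5
bar 5: v0=F3 v1=D4 downbeat M6
bar 6: v0=E3 v1=E4 downbeat P8
  -> R4 @ bar 3 tick 0 v(0, 1): G3/A3 M2 untreated

(3, 0, R4, (0, 1))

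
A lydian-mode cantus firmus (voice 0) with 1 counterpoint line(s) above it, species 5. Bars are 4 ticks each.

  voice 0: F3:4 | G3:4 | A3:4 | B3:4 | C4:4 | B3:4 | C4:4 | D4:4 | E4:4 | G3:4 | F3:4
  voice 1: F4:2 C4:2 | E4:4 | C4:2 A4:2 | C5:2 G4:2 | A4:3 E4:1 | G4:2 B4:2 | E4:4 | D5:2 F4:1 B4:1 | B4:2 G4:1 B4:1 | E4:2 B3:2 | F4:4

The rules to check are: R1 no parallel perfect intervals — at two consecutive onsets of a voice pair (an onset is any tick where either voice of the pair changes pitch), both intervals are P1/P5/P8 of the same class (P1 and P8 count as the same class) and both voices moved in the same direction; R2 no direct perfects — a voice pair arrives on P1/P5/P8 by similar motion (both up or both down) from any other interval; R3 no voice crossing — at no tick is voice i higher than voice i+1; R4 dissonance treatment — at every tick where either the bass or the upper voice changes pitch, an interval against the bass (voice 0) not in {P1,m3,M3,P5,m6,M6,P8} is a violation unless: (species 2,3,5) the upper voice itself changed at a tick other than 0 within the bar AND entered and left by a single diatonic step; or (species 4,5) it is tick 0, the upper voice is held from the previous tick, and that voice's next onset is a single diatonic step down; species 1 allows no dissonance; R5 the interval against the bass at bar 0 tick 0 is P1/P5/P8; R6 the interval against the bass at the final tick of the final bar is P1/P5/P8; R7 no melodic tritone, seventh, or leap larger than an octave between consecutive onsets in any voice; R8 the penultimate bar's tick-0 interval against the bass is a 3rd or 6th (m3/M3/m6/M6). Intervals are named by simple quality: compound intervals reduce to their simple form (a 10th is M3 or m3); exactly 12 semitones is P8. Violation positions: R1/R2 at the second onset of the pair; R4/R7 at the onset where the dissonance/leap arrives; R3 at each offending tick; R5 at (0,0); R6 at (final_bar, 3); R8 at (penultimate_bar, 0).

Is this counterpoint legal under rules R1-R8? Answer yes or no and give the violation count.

bar 0: v0=F3 v1=F4 (P8)
bar 1: v0=G3 v1=E4 (M6)
bar 2: v0=A3 v1=C4 (m3)
bar 3: v0=B3 v1=C5 (m2)
bar 4: v0=C4 v1=A4 (M6)
bar 5: v0=B3 v1=G4 (m6)
bar 6: v0=C4 v1=E4 (M3)
bar 7: v0=D4 v1=D5 (P8)
bar 8: v0=E4 v1=B4 (P5)
bar 9: v0=G3 v1=E4 (M6)
bar 10: v0=F3 v1=F4 (P8)
  R4 @ bar3.0: B3/C5 m2 untreated
  R2 @ bar7.0: C4/E4 M3 -> D4/D5 P8 similar
  R7 @ bar7.0: E4->D5 leap 10st
  R7 @ bar7.3: F4->B4 leap 6st
  R7 @ bar10.0: B3->F4 leap 6st

No (5 violations)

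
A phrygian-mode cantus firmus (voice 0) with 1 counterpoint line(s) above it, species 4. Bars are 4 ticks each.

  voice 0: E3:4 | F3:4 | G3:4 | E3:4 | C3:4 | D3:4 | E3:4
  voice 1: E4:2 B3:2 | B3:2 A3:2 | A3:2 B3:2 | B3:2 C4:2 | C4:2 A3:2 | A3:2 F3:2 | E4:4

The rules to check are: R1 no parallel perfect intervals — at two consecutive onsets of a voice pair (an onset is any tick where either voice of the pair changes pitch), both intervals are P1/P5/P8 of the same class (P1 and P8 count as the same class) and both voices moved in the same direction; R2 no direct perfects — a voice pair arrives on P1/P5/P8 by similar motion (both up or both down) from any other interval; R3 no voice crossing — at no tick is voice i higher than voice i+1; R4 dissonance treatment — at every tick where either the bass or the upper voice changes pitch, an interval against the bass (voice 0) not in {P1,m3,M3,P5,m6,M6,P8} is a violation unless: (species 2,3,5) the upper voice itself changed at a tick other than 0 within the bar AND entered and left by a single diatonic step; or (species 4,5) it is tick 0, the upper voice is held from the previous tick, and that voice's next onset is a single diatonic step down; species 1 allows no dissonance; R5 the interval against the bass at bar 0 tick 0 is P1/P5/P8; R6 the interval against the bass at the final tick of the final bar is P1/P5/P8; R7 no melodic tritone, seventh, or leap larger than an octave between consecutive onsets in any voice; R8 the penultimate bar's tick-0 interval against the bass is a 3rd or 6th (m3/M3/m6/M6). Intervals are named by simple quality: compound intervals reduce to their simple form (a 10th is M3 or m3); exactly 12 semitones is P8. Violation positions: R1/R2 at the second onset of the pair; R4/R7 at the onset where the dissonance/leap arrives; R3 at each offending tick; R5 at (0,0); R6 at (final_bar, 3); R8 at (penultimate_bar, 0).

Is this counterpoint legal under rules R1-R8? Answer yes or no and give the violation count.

No (4 violations)

bar 0: v0=E3 v1=E4 (P8)
bar 1: v0=F3 v1=B3 (TT)
bar 2: v0=G3 v1=A3 (M2)
bar 3: v0=E3 v1=B3 (P5)
bar 4: v0=C3 v1=C4 (P8)
bar 5: v0=D3 v1=A3 (P5)
bar 6: v0=E3 v1=E4 (P8)
  R4 @ bar2.0: G3/A3 M2 untreated
  R8 @ bar5.0: penult P5 not 3rd/6th
  R2 @ bar6.0: D3/F3 m3 -> E3/E4 P8 similar
  R7 @ bar6.0: F3->E4 leap 11st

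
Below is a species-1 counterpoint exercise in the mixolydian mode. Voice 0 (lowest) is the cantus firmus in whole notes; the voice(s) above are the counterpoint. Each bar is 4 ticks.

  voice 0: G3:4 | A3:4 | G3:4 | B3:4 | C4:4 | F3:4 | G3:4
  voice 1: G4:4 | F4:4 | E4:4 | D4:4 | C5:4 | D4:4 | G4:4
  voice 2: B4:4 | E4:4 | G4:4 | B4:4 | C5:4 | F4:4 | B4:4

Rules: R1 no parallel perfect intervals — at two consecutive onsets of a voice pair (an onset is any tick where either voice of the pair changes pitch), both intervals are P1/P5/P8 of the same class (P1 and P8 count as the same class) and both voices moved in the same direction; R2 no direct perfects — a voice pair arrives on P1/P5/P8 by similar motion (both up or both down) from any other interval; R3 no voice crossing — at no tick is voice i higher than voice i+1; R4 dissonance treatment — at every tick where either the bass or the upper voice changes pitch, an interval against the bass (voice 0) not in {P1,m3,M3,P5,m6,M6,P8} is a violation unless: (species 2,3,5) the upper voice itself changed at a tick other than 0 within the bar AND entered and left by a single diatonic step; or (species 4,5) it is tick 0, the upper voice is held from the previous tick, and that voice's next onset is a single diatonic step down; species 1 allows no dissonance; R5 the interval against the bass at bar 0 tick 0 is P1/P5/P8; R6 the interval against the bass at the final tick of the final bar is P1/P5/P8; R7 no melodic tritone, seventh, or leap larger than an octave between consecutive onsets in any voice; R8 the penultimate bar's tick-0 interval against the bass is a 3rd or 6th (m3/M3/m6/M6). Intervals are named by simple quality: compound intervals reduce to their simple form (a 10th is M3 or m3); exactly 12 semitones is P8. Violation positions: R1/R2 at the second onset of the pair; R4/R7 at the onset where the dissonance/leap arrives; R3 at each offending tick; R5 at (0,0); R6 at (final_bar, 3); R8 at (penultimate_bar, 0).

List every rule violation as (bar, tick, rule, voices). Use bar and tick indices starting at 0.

bar 0: v0=G3 v1=G4 v2=B4 downbeat M3
bar 1: v0=A3 v1=F4 v2=E4 downbeat P5
bar 2: v0=G3 v1=E4 v2=G4 downbeat P8
bar 3: v0=B3 v1=D4 v2=B4 downbeat P8
bar 4: v0=C4 v1=C5 v2=C5 downbeat P8
bar 5: v0=F3 v1=D4 v2=F4 downbeat P8
bar 6: v0=G3 v1=G4 v2=B4 downbeat M3
  -> R5 @ bar 0 tick 0 v(0, 2): opens on M3
  -> R3 @ bar 1 tick 0 v(1, 2): F4 above E4
  -> R3 @ bar 1 tick 1 v(1, 2): F4 above E4
  -> R3 @ bar 1 tick 2 v(1, 2): F4 above E4
  -> R3 @ bar 1 tick 3 v(1, 2): F4 above E4
  -> R1 @ bar 3 tick 0 v(0, 2): G3/G4 P8 -> B3/B4 P8 similar
  -> R1 @ bar 4 tick 0 v(0, 2): B3/B4 P8 -> C4/C5 P8 similar
  -> R2 @ bar 4 tick 0 v(0, 1): B3/D4 m3 -> C4/C5 P8 similar
  -> R2 @ bar 4 tick 0 v(1, 2): D4/B4 M6 -> C5/C5 P1 similar
  -> R7 @ bar 4 tick 0 v(1,): D4->C5 leap 10st
  -> R1 @ bar 5 tick 0 v(0, 2): C4/C5 P8 -> F3/F4 P8 similar
  -> R7 @ bar 5 tick 0 v(1,): C5->D4 leap 10st
  -> R8 @ bar 5 tick 0 v(0, 2): penult P8 not 3rd/6th
  -> R2 @ bar 6 tick 0 v(0, 1): F3/D4 M6 -> G3/G4 P8 similar
  -> R7 @ bar 6 tick 0 v(2,): F4->B4 leap 6st
  -> R6 @ bar 6 tick 3 v(0, 2): closes on M3

(0, 0, R5, (0, 2))
(1, 0, R3, (1, 2))
(1, 1, R3, (1, 2))
(1, 2, R3, (1, 2))
(1, 3, R3, (1, 2))
(3, 0, R1, (0, 2))
(4, 0, R1, (0, 2))
(4, 0, R2, (0, 1))
(4, 0, R2, (1, 2))
(4, 0, R7, (1,))
(5, 0, R1, (0, 2))
(5, 0, R7, (1,))
(5, 0, R8, (0, 2))
(6, 0, R2, (0, 1))
(6, 0, R7, (2,))
(6, 3, R6, (0, 2))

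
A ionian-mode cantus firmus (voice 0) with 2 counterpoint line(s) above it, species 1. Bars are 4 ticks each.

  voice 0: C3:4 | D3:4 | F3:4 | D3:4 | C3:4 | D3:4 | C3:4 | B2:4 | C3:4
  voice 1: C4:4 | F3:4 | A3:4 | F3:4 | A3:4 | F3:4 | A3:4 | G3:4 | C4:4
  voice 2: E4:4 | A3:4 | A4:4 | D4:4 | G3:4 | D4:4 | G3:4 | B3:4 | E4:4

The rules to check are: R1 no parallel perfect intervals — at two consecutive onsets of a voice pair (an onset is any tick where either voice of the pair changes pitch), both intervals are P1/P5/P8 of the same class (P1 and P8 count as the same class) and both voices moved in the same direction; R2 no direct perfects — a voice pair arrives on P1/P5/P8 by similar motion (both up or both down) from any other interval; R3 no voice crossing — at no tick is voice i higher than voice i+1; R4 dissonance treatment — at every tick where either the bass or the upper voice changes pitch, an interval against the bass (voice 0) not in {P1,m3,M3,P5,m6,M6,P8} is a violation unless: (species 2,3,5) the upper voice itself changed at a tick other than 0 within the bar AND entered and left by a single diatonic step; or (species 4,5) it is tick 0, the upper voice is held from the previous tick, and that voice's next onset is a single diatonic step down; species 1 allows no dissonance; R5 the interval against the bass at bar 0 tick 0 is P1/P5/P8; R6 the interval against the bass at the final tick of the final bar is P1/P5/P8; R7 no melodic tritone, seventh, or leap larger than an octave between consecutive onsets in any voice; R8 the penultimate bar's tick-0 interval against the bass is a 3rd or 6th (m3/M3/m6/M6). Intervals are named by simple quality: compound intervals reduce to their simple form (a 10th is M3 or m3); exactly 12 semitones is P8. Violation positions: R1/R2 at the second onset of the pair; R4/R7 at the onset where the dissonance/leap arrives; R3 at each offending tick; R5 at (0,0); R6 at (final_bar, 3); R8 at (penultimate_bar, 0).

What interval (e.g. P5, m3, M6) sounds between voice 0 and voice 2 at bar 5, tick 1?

voice 0=D3 voice 2=D4 -> P8

P8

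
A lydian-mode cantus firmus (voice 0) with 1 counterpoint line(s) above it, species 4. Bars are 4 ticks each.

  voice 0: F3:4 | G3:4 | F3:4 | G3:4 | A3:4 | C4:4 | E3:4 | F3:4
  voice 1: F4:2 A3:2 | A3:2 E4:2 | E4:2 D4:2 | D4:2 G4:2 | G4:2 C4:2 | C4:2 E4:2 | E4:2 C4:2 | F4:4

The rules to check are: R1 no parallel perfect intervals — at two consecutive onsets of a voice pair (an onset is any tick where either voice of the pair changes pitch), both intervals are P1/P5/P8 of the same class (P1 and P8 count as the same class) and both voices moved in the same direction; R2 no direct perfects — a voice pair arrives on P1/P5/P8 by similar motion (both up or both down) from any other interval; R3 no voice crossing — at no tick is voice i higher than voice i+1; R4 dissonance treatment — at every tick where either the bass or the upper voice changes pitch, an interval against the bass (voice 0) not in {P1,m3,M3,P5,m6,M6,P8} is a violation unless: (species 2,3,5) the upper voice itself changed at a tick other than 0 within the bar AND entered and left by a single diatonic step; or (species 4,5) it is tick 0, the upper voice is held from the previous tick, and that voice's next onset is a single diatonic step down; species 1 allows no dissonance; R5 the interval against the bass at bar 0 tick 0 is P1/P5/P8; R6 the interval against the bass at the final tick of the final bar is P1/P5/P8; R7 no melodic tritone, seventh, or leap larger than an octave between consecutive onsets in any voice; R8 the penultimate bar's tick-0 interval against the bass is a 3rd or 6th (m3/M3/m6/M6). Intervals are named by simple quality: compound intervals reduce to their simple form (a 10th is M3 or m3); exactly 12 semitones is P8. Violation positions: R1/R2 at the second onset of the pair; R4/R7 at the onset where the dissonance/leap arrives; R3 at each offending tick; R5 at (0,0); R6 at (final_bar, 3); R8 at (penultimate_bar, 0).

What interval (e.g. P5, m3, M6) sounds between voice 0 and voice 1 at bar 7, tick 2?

P8

voice 0=F3 voice 1=F4 -> P8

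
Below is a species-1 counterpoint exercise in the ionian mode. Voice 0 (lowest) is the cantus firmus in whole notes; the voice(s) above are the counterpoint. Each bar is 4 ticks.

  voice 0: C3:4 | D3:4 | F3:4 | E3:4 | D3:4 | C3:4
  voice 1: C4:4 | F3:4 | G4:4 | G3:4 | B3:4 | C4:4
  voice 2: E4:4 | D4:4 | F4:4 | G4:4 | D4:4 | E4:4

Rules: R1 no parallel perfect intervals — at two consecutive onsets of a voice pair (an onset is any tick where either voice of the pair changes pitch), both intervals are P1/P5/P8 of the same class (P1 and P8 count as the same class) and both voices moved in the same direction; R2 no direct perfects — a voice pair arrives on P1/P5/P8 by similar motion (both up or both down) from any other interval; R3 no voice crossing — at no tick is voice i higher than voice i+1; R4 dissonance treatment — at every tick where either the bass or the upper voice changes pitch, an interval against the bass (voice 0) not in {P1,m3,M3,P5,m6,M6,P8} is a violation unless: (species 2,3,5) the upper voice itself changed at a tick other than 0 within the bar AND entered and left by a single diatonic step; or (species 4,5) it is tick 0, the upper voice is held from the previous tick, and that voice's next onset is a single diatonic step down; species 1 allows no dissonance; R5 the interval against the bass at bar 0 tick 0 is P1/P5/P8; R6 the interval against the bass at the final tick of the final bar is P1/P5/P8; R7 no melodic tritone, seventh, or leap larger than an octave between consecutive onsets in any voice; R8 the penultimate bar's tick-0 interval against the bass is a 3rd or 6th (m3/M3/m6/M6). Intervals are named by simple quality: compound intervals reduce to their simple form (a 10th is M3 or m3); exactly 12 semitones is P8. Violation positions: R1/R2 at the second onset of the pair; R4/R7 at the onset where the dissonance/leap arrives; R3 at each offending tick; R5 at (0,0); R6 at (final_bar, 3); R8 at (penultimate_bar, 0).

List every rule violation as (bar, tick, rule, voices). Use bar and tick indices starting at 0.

bar 0: v0=C3 v1=C4 v2=E4 downbeat M3
bar 1: v0=D3 v1=F3 v2=D4 downbeat P8
bar 2: v0=F3 v1=G4 v2=F4 downbeat P8
bar 3: v0=E3 v1=G3 v2=G4 downbeat m3
bar 4: v0=D3 v1=B3 v2=D4 downbeat P8
bar 5: v0=C3 v1=C4 v2=E4 downbeat M3
  -> R5 @ bar 0 tick 0 v(0, 2): opens on M3
  -> R1 @ bar 2 tick 0 v(0, 2): D3/D4 P8 -> F3/F4 P8 similar
  -> R3 @ bar 2 tick 0 v(1, 2): G4 above F4
  -> R4 @ bar 2 tick 0 v(0, 1): F3/G4 M2 untreated
  -> R7 @ bar 2 tick 0 v(1,): F3->G4 leap 14st
  -> R3 @ bar 2 tick 1 v(1, 2): G4 above F4
  -> R3 @ bar 2 tick 2 v(1, 2): G4 above F4
  -> R3 @ bar 2 tick 3 v(1, 2): G4 above F4
  -> R2 @ bar 4 tick 0 v(0, 2): E3/G4 m3 -> D3/D4 P8 similar
  -> R8 @ bar 4 tick 0 v(0, 2): penult P8 not 3rd/6th
  -> R6 @ bar 5 tick 3 v(0, 2): closes on M3

(0, 0, R5, (0, 2))
(2, 0, R1, (0, 2))
(2, 0, R3, (1, 2))
(2, 0, R4, (0, 1))
(2, 0, R7, (1,))
(2, 1, R3, (1, 2))
(2, 2, R3, (1, 2))
(2, 3, R3, (1, 2))
(4, 0, R2, (0, 2))
(4, 0, R8, (0, 2))
(5, 3, R6, (0, 2))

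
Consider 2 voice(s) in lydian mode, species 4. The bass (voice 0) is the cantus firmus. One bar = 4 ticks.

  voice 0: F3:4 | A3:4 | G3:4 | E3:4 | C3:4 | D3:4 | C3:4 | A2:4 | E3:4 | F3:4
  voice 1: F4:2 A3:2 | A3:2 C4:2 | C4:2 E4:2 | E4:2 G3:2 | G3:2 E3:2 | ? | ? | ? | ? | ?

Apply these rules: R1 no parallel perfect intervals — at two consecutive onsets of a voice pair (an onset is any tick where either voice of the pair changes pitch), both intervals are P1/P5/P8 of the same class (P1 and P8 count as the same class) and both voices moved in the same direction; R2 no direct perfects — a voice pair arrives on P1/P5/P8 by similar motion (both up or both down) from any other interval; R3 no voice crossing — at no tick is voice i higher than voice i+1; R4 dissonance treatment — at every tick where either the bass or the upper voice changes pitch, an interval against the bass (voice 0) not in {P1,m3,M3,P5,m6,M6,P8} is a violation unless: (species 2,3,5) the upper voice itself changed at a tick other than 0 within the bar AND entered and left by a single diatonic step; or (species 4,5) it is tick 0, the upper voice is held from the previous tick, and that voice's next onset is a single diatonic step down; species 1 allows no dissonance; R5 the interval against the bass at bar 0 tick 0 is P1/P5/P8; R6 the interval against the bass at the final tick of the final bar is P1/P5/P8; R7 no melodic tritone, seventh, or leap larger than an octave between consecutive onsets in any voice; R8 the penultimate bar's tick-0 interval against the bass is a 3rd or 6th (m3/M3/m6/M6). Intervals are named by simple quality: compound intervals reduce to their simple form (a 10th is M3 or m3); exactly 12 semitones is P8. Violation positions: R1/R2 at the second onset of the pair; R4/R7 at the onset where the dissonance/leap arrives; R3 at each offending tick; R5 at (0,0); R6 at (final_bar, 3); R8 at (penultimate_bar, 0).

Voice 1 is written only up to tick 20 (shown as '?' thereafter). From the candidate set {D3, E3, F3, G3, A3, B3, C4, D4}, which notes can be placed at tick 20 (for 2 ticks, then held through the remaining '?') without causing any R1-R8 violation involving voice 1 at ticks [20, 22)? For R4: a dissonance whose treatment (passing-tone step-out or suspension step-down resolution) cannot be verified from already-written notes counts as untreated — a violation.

D3: legal
E3: violates R4
F3: legal
G3: violates R4
A3: violates R2
B3: legal
C4: violates R4
D4: violates R2,R7

{B3, D3, F3}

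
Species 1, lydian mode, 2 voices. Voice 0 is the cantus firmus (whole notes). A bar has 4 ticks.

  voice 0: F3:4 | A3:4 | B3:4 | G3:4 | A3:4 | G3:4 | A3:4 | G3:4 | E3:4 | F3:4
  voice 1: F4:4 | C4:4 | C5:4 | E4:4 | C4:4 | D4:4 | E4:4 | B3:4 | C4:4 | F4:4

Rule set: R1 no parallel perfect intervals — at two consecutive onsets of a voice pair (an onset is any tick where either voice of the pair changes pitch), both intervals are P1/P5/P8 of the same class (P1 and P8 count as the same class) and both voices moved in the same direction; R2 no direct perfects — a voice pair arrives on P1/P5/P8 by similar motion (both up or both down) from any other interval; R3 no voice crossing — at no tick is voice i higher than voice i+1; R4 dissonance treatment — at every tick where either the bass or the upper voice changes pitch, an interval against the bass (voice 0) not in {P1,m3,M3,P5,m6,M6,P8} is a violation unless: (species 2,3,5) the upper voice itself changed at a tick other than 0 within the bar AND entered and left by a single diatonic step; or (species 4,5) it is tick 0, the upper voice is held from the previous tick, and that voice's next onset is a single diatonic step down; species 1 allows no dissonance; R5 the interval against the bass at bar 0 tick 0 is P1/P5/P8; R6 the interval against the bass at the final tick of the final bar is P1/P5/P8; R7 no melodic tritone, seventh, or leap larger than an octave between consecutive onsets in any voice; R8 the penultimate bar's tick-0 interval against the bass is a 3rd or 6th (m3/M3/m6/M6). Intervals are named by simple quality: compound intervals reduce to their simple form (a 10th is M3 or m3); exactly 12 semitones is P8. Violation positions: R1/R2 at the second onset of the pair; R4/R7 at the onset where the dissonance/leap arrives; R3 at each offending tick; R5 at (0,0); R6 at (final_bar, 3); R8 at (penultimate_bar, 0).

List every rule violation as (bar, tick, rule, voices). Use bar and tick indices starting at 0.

bar 0: v0=F3 v1=F4 downbeat P8
bar 1: v0=A3 v1=C4 downbeat m3
bar 2: v0=B3 v1=C5 downbeat m2
bar 3: v0=G3 v1=E4 downbeat M6
bar 4: v0=A3 v1=C4 downbeat m3
bar 5: v0=G3 v1=D4 downbeat P5
bar 6: v0=A3 v1=E4 downbeat P5
bar 7: v0=G3 v1=B3 downbeat M3
bar 8: v0=E3 v1=C4 downbeat m6
bar 9: v0=F3 v1=F4 downbeat P8
  -> R4 @ bar 2 tick 0 v(0, 1): B3/C5 m2 untreated
  -> R1 @ bar 6 tick 0 v(0, 1): G3/D4 P5 -> A3/E4 P5 similar
  -> R2 @ bar 9 tick 0 v(0, 1): E3/C4 m6 -> F3/F4 P8 similar

(2, 0, R4, (0, 1))
(6, 0, R1, (0, 1))
(9, 0, R2, (0, 1))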